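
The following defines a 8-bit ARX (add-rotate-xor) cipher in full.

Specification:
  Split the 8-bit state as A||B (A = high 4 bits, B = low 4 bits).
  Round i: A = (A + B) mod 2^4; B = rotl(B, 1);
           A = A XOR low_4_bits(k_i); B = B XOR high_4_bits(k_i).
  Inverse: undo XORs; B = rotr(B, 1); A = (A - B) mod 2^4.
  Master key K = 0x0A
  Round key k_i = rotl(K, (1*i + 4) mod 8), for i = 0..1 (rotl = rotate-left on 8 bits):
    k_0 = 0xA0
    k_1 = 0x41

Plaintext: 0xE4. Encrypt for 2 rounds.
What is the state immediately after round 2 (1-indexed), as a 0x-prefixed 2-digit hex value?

0x50

s_0 = plaintext = 0xE4
s_1 = Round(s_0, k_0) = 0x22
s_2 = Round(s_1, k_1) = 0x50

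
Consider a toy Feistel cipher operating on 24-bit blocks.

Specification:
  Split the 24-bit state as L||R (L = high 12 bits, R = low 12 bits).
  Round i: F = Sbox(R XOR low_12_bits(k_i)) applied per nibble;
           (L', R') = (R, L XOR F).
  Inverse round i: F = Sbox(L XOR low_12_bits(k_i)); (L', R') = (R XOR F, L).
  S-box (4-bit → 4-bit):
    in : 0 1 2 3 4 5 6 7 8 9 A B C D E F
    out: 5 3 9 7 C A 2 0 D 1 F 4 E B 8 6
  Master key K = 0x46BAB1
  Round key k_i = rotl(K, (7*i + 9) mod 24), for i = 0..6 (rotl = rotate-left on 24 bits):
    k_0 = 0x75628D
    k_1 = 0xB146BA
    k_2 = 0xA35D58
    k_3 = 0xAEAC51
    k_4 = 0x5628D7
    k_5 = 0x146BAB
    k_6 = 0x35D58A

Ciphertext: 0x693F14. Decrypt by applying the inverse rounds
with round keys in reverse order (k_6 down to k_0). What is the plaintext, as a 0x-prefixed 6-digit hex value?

0x293002

s_0 = ciphertext = 0x693F14
s_1 = InvRound(s_0, k_6) = 0x825693
s_2 = InvRound(s_1, k_5) = 0x14B825
s_3 = InvRound(s_2, k_4) = 0x93B14B
s_4 = InvRound(s_3, k_3) = 0xB6493B
s_5 = InvRound(s_4, k_2) = 0xB45B64
s_6 = InvRound(s_5, k_1) = 0x002B45
s_7 = InvRound(s_6, k_0) = 0x293002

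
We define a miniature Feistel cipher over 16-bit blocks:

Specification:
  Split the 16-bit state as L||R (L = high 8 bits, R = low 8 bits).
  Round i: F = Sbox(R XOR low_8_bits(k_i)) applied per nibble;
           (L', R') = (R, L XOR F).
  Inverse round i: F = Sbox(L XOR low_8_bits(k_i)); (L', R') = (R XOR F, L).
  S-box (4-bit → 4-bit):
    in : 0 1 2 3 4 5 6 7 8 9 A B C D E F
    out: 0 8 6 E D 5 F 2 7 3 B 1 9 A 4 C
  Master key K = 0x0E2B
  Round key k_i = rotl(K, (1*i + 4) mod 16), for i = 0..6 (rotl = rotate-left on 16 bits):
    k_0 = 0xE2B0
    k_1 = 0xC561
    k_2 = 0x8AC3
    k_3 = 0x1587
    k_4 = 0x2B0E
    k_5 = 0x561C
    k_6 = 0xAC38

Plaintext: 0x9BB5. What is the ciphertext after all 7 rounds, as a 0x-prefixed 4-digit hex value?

0x67F1

s_0 = plaintext = 0x9BB5
s_1 = Round(s_0, k_0) = 0xB59E
s_2 = Round(s_1, k_1) = 0x9E79
s_3 = Round(s_2, k_2) = 0x7985
s_4 = Round(s_3, k_3) = 0x857F
s_5 = Round(s_4, k_4) = 0x7FAD
s_6 = Round(s_5, k_5) = 0xAD67
s_7 = Round(s_6, k_6) = 0x67F1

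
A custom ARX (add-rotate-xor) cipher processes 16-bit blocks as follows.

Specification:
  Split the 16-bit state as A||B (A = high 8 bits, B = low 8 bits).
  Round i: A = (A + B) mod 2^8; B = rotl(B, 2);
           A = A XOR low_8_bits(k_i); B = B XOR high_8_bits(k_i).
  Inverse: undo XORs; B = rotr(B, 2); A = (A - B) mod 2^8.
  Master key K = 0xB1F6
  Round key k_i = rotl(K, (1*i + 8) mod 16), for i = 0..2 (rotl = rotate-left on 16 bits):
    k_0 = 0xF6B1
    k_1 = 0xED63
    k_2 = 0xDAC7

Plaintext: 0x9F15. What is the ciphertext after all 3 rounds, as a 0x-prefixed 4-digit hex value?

0xEC47

s_0 = plaintext = 0x9F15
s_1 = Round(s_0, k_0) = 0x05A2
s_2 = Round(s_1, k_1) = 0xC467
s_3 = Round(s_2, k_2) = 0xEC47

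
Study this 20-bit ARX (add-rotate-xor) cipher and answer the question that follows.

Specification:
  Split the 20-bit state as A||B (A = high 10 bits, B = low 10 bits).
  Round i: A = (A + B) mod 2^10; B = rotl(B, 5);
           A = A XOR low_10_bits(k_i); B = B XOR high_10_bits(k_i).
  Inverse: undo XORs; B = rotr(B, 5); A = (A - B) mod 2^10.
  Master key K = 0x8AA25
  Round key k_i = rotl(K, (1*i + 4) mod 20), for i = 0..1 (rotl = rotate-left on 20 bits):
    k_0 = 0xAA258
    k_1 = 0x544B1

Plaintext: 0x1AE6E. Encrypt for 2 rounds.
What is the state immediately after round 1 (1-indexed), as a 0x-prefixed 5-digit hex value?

s_0 = plaintext = 0x1AE6E
s_1 = Round(s_0, k_0) = 0x2077B
s_2 = Round(s_1, k_1) = 0xD362A

0x2077B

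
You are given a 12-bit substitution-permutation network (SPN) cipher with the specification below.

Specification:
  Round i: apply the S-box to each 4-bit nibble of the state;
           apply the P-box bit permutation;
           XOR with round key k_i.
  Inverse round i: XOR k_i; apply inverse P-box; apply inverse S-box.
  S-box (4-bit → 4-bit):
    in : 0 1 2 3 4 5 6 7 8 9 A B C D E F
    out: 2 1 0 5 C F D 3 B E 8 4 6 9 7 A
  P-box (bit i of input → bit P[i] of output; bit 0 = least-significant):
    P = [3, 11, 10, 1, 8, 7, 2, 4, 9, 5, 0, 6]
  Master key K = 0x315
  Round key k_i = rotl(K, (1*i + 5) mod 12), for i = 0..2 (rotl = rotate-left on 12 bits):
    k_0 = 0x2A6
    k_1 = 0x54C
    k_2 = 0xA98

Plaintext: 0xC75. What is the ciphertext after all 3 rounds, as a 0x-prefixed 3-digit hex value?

0xCE3

s_0 = plaintext = 0xC75
s_1 = Round(s_0, k_0) = 0xF0D
s_2 = Round(s_1, k_1) = 0x5A6
s_3 = Round(s_2, k_2) = 0xCE3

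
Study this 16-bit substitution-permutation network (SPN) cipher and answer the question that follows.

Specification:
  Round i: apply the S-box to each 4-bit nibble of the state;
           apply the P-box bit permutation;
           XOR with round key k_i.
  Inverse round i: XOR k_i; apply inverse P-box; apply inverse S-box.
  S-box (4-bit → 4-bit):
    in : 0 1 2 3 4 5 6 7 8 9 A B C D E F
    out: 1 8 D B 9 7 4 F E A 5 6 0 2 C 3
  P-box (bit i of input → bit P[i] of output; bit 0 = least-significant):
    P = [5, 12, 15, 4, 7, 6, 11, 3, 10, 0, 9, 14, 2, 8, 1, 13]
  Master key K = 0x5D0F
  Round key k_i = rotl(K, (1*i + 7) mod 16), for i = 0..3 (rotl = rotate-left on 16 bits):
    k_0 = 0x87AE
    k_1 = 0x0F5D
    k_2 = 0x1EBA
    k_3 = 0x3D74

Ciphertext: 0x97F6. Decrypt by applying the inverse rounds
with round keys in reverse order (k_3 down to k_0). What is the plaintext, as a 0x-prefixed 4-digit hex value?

0x6C16

s_0 = ciphertext = 0x97F6
s_1 = InvRound(s_0, k_3) = 0xE6A6
s_2 = InvRound(s_1, k_2) = 0x41E8
s_3 = InvRound(s_2, k_1) = 0x07A4
s_4 = InvRound(s_3, k_0) = 0x6C16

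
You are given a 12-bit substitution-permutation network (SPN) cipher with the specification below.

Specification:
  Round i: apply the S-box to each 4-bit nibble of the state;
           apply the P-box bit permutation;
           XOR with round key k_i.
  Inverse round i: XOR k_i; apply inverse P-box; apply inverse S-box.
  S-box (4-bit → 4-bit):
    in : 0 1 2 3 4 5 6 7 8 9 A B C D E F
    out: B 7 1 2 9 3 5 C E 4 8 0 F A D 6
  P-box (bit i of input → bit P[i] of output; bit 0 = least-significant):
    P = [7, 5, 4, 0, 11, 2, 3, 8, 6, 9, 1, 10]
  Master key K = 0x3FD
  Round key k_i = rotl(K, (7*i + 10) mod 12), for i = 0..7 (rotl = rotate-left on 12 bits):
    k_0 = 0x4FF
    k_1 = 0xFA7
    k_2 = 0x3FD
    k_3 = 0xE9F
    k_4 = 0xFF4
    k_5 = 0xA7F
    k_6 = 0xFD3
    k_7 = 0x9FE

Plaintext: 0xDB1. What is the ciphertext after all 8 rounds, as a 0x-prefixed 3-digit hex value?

s_0 = plaintext = 0xDB1
s_1 = Round(s_0, k_0) = 0x24F
s_2 = Round(s_1, k_1) = 0x6D7
s_3 = Round(s_2, k_2) = 0x2AA
s_4 = Round(s_3, k_3) = 0xFDE
s_5 = Round(s_4, k_4) = 0xC63
s_6 = Round(s_5, k_5) = 0x415
s_7 = Round(s_6, k_6) = 0x33F
s_8 = Round(s_7, k_7) = 0xBCA

0xBCA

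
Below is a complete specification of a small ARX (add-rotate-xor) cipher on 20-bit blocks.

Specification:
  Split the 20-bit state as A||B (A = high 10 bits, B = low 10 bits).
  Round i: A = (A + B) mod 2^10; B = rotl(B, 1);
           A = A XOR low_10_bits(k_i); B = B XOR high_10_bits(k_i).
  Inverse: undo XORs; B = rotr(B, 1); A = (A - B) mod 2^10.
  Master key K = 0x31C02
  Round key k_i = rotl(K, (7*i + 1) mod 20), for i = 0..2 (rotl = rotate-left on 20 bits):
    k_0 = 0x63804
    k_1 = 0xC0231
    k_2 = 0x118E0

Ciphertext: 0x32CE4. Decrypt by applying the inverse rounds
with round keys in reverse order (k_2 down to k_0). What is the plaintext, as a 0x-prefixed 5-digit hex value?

s_0 = ciphertext = 0x32CE4
s_1 = InvRound(s_0, k_2) = 0xF6851
s_2 = InvRound(s_1, k_1) = 0x90FA8
s_3 = InvRound(s_2, k_0) = 0x4D113

0x4D113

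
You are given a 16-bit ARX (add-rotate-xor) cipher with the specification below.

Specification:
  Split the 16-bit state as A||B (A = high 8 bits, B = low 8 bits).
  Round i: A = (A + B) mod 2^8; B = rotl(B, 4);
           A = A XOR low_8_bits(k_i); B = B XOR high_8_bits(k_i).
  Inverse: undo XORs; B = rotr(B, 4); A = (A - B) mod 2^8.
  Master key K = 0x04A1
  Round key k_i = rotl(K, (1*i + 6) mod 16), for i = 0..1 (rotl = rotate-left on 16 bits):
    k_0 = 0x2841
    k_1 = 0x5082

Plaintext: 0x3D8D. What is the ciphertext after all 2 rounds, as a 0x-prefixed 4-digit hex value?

s_0 = plaintext = 0x3D8D
s_1 = Round(s_0, k_0) = 0x8BF0
s_2 = Round(s_1, k_1) = 0xF95F

0xF95F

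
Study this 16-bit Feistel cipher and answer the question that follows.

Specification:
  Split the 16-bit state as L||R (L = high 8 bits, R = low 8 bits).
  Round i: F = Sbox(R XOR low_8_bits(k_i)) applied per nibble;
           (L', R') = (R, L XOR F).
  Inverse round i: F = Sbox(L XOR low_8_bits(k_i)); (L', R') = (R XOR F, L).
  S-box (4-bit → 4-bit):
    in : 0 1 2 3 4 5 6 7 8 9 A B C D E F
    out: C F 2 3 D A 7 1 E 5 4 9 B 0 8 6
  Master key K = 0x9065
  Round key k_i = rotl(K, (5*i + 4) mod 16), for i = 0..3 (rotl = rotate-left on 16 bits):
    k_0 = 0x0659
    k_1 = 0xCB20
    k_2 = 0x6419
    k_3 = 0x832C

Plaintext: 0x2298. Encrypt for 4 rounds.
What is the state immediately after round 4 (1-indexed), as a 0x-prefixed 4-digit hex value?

s_0 = plaintext = 0x2298
s_1 = Round(s_0, k_0) = 0x989D
s_2 = Round(s_1, k_1) = 0x9D08
s_3 = Round(s_2, k_2) = 0x0862
s_4 = Round(s_3, k_3) = 0x62D0

0x62D0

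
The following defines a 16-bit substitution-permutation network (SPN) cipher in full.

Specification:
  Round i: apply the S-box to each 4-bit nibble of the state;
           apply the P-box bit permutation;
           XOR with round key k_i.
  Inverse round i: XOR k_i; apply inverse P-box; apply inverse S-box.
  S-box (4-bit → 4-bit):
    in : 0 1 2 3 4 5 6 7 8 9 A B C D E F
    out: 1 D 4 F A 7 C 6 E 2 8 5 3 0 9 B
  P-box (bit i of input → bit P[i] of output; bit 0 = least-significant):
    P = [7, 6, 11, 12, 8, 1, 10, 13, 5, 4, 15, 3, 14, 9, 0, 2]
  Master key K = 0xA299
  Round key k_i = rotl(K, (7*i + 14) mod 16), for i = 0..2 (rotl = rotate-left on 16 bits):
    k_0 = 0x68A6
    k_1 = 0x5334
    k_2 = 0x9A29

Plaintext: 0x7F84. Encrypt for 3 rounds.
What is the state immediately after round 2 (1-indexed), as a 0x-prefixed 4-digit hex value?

0x111D

s_0 = plaintext = 0x7F84
s_1 = Round(s_0, k_0) = 0x5EDD
s_2 = Round(s_1, k_1) = 0x111D
s_3 = Round(s_2, k_2) = 0x7F04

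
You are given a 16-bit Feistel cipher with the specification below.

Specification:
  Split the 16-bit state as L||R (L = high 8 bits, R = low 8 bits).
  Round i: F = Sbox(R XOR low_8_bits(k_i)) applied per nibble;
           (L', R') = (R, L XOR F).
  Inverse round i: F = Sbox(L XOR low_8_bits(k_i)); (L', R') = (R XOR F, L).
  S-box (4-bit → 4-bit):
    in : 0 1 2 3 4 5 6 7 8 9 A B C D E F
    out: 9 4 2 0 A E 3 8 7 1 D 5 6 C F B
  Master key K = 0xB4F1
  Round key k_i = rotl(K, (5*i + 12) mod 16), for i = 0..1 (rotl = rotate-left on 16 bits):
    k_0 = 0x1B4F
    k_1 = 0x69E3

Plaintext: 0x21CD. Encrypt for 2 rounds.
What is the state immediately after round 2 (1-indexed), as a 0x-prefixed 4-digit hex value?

s_0 = plaintext = 0x21CD
s_1 = Round(s_0, k_0) = 0xCD53
s_2 = Round(s_1, k_1) = 0x5394

0x5394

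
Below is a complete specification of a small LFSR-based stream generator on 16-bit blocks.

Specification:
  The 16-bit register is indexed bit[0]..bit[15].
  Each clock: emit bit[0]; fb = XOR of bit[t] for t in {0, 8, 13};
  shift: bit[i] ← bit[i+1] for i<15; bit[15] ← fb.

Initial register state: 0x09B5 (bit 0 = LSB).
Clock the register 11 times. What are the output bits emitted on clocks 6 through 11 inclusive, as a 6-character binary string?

101100

reg_0 = 0x09B5
clock 1: out=1, reg = 0x04DA
clock 2: out=0, reg = 0x026D
clock 3: out=1, reg = 0x8136
clock 4: out=0, reg = 0xC09B
clock 5: out=1, reg = 0xE04D
clock 6: out=1, reg = 0x7026
clock 7: out=0, reg = 0xB813
clock 8: out=1, reg = 0x5C09
clock 9: out=1, reg = 0xAE04
clock 10: out=0, reg = 0xD702
clock 11: out=0, reg = 0xEB81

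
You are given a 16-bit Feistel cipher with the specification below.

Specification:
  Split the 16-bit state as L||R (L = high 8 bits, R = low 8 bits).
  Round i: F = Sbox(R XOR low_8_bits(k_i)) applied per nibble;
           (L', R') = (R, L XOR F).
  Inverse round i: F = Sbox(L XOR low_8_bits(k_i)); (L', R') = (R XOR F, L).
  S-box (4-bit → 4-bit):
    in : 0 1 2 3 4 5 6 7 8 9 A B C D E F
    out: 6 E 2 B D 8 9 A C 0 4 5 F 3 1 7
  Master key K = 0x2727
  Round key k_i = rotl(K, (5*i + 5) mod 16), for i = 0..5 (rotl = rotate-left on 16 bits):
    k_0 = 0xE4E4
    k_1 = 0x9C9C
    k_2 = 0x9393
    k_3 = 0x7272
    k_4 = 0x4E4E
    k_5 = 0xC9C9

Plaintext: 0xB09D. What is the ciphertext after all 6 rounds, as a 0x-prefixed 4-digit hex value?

0x05A2

s_0 = plaintext = 0xB09D
s_1 = Round(s_0, k_0) = 0x9D10
s_2 = Round(s_1, k_1) = 0x1052
s_3 = Round(s_2, k_2) = 0x52EE
s_4 = Round(s_3, k_3) = 0xEE5D
s_5 = Round(s_4, k_4) = 0x5D05
s_6 = Round(s_5, k_5) = 0x05A2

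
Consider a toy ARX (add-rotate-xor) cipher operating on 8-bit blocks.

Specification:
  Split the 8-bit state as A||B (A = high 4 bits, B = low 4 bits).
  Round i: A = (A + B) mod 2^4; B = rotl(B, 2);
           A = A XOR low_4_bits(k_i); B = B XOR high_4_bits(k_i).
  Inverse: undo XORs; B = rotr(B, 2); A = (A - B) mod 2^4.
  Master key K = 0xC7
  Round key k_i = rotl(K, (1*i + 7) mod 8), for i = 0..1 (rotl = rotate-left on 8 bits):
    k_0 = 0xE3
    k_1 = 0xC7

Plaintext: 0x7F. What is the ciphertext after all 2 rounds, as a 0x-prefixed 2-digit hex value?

s_0 = plaintext = 0x7F
s_1 = Round(s_0, k_0) = 0x51
s_2 = Round(s_1, k_1) = 0x18

0x18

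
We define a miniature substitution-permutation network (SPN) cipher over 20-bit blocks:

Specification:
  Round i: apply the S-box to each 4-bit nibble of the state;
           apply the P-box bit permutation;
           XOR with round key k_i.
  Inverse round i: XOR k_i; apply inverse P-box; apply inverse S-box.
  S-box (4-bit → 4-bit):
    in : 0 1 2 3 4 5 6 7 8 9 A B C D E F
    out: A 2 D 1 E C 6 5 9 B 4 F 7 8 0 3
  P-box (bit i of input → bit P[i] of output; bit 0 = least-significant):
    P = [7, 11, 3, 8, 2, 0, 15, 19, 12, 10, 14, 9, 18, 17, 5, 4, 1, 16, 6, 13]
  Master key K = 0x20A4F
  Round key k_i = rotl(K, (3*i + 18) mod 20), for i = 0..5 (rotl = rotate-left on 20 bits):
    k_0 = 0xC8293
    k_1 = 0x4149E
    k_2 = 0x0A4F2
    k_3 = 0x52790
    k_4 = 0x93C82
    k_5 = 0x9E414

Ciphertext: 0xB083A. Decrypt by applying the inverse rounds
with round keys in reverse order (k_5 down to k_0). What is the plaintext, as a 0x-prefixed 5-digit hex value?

s_0 = ciphertext = 0xB083A
s_1 = InvRound(s_0, k_5) = 0x86676
s_2 = InvRound(s_1, k_4) = 0x6523F
s_3 = InvRound(s_2, k_3) = 0x96CF2
s_4 = InvRound(s_3, k_2) = 0x1EA51
s_5 = InvRound(s_4, k_1) = 0xB3BCC
s_6 = InvRound(s_5, k_0) = 0xB93C4

0xB93C4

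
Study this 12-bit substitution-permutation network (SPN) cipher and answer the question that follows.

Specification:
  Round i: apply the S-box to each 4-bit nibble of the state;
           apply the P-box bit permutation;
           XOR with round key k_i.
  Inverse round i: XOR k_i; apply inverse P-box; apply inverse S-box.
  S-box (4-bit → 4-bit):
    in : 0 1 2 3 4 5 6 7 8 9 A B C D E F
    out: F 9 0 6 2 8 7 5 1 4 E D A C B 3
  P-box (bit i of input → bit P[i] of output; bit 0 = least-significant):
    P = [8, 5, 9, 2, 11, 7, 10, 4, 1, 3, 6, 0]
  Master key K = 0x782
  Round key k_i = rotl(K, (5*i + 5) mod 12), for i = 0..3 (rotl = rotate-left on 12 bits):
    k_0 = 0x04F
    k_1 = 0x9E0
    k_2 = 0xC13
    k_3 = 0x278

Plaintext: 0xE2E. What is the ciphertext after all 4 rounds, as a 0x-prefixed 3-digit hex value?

0x462

s_0 = plaintext = 0xE2E
s_1 = Round(s_0, k_0) = 0x160
s_2 = Round(s_1, k_1) = 0x647
s_3 = Round(s_2, k_2) = 0xFD9
s_4 = Round(s_3, k_3) = 0x462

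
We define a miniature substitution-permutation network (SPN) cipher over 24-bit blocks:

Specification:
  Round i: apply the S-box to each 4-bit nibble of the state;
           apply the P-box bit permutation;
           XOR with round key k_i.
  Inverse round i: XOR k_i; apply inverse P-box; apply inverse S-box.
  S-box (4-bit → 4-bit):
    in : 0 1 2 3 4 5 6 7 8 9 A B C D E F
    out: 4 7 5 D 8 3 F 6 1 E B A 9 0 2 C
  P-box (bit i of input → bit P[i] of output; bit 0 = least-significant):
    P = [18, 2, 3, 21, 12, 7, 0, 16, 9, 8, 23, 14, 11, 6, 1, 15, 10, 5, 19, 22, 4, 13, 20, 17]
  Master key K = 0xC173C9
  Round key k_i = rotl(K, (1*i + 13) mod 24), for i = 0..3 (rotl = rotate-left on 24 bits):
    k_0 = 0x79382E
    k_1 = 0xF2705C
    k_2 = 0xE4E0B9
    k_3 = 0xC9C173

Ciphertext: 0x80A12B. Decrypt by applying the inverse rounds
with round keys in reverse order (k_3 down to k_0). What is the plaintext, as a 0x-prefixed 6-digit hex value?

s_0 = ciphertext = 0x80A12B
s_1 = InvRound(s_0, k_3) = 0x5FE440
s_2 = InvRound(s_1, k_2) = 0x31E09F
s_3 = InvRound(s_2, k_1) = 0x44906D
s_4 = InvRound(s_3, k_0) = 0x706DFC

0x706DFC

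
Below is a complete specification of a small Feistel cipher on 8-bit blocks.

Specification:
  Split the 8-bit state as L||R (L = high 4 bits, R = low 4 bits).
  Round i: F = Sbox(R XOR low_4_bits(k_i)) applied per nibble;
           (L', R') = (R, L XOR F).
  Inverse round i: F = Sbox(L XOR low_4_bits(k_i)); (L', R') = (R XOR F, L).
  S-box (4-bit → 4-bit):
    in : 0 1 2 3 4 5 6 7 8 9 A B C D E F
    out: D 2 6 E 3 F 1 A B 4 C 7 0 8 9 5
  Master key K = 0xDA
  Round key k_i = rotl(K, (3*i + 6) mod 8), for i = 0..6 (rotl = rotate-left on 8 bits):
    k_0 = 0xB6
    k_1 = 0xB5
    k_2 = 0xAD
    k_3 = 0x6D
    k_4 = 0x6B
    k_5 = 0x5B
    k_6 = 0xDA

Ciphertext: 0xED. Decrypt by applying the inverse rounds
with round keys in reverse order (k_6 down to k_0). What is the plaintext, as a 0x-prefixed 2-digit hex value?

0x6A

s_0 = ciphertext = 0xED
s_1 = InvRound(s_0, k_6) = 0xEE
s_2 = InvRound(s_1, k_5) = 0x1E
s_3 = InvRound(s_2, k_4) = 0x21
s_4 = InvRound(s_3, k_3) = 0x42
s_5 = InvRound(s_4, k_2) = 0x64
s_6 = InvRound(s_5, k_1) = 0xA6
s_7 = InvRound(s_6, k_0) = 0x6A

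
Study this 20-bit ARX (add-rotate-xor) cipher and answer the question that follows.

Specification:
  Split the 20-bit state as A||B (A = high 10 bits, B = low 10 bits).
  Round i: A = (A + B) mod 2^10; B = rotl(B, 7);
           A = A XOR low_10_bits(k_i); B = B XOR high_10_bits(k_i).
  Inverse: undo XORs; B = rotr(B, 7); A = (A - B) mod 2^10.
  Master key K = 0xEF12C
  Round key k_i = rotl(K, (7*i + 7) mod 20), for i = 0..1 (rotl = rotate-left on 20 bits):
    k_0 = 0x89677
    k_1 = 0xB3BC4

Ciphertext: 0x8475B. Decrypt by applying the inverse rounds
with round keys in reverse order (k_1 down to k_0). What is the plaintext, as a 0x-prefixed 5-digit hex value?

0xBA075

s_0 = ciphertext = 0x8475B
s_1 = InvRound(s_0, k_1) = 0x4A8AB
s_2 = InvRound(s_1, k_0) = 0xBA075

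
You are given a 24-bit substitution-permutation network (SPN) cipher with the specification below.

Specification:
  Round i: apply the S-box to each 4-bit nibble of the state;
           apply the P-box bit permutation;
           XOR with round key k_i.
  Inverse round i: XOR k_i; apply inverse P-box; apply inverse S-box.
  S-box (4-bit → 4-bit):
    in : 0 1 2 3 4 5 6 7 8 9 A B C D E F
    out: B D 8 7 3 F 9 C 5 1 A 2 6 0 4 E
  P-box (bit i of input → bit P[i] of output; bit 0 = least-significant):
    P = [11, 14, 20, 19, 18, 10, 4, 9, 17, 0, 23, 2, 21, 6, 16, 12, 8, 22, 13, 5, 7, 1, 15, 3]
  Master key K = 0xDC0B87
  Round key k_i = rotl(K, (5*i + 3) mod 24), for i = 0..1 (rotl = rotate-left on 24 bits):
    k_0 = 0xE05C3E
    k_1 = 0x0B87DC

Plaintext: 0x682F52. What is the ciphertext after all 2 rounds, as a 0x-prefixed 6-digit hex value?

0x7BF955

s_0 = plaintext = 0x682F52
s_1 = Round(s_0, k_0) = 0x6C6BA3
s_2 = Round(s_1, k_1) = 0x7BF955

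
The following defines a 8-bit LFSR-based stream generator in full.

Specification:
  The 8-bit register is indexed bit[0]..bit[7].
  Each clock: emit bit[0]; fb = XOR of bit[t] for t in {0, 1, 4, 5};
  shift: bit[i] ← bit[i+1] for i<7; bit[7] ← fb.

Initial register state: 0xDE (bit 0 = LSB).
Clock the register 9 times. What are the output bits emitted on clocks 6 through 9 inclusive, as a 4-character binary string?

reg_0 = 0xDE
clock 1: out=0, reg = 0x6F
clock 2: out=1, reg = 0xB7
clock 3: out=1, reg = 0x5B
clock 4: out=1, reg = 0xAD
clock 5: out=1, reg = 0x56
clock 6: out=0, reg = 0x2B
clock 7: out=1, reg = 0x95
clock 8: out=1, reg = 0x4A
clock 9: out=0, reg = 0xA5

0110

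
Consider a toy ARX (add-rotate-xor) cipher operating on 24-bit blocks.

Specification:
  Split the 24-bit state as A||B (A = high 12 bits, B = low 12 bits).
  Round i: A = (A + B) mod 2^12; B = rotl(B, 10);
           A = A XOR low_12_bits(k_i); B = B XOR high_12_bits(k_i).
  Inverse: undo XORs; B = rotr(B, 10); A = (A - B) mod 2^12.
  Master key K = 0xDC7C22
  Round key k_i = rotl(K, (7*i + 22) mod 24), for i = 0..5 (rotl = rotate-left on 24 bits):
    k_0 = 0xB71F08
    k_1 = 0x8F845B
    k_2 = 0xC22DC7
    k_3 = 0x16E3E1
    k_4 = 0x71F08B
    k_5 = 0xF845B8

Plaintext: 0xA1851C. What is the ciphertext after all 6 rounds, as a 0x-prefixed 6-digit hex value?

s_0 = plaintext = 0xA1851C
s_1 = Round(s_0, k_0) = 0x03CA36
s_2 = Round(s_1, k_1) = 0xE29275
s_3 = Round(s_2, k_2) = 0xD598BF
s_4 = Round(s_3, k_3) = 0x5F9F41
s_5 = Round(s_4, k_4) = 0x5B10CF
s_6 = Round(s_5, k_5) = 0x3383B7

0x3383B7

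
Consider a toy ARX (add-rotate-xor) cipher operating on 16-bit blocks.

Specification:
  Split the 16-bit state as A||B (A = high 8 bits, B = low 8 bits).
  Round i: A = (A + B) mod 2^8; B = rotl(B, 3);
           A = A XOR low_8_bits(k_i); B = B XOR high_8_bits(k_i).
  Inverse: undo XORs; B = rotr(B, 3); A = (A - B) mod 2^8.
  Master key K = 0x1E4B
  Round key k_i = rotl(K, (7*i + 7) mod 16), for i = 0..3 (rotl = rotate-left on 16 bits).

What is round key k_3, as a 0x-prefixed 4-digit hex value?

0xB1E4

K = 0x1E4B
k_0 = rotl(K, (7*0+7) mod 16) = rotl(K, 7) = 0x258F
k_1 = rotl(K, (7*1+7) mod 16) = rotl(K, 14) = 0xC792
k_2 = rotl(K, (7*2+7) mod 16) = rotl(K, 5) = 0xC963
k_3 = rotl(K, (7*3+7) mod 16) = rotl(K, 12) = 0xB1E4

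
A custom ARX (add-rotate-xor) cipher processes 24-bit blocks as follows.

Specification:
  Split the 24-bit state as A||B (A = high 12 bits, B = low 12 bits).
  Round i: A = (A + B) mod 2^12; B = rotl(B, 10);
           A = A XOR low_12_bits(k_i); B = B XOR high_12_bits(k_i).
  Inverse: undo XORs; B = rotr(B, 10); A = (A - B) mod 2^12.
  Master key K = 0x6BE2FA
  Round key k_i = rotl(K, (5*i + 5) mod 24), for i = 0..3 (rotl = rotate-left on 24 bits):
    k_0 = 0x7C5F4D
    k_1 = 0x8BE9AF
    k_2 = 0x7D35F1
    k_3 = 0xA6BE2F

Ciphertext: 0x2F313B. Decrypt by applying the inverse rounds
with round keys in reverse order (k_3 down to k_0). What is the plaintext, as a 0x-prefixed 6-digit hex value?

0x250097

s_0 = ciphertext = 0x2F313B
s_1 = InvRound(s_0, k_3) = 0xF9AD42
s_2 = InvRound(s_1, k_2) = 0x025A46
s_3 = InvRound(s_2, k_1) = 0xDAABE0
s_4 = InvRound(s_3, k_0) = 0x250097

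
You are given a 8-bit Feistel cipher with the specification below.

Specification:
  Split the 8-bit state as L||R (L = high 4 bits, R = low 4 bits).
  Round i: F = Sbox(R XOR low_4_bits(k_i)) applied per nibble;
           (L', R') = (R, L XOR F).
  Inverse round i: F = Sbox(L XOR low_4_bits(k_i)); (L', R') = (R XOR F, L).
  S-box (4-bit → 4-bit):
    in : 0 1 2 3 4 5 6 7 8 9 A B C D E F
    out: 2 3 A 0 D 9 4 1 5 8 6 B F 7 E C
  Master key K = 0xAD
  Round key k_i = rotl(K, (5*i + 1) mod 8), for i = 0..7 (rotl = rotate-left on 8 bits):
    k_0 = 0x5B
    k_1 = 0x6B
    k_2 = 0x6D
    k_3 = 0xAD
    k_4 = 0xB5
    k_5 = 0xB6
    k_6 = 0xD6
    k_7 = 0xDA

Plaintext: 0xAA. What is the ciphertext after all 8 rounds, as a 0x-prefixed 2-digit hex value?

0xEE

s_0 = plaintext = 0xAA
s_1 = Round(s_0, k_0) = 0xA9
s_2 = Round(s_1, k_1) = 0x90
s_3 = Round(s_2, k_2) = 0x0E
s_4 = Round(s_3, k_3) = 0xE0
s_5 = Round(s_4, k_4) = 0x07
s_6 = Round(s_5, k_5) = 0x73
s_7 = Round(s_6, k_6) = 0x3E
s_8 = Round(s_7, k_7) = 0xEE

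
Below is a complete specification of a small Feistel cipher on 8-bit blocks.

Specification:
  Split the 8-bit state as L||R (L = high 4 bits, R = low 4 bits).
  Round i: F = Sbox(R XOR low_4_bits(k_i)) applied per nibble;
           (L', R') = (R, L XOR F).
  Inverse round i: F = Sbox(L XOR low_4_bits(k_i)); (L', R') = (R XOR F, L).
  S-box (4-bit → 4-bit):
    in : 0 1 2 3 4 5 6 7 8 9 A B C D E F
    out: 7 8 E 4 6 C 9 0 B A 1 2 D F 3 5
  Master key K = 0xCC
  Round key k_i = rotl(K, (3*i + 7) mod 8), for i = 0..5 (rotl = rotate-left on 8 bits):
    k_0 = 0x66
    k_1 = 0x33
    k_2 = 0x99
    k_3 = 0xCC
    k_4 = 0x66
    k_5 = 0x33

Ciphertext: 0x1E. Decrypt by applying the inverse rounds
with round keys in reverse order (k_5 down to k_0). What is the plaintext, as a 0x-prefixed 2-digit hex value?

0x95

s_0 = ciphertext = 0x1E
s_1 = InvRound(s_0, k_5) = 0x01
s_2 = InvRound(s_1, k_4) = 0x80
s_3 = InvRound(s_2, k_3) = 0x68
s_4 = InvRound(s_3, k_2) = 0xD6
s_5 = InvRound(s_4, k_1) = 0x5D
s_6 = InvRound(s_5, k_0) = 0x95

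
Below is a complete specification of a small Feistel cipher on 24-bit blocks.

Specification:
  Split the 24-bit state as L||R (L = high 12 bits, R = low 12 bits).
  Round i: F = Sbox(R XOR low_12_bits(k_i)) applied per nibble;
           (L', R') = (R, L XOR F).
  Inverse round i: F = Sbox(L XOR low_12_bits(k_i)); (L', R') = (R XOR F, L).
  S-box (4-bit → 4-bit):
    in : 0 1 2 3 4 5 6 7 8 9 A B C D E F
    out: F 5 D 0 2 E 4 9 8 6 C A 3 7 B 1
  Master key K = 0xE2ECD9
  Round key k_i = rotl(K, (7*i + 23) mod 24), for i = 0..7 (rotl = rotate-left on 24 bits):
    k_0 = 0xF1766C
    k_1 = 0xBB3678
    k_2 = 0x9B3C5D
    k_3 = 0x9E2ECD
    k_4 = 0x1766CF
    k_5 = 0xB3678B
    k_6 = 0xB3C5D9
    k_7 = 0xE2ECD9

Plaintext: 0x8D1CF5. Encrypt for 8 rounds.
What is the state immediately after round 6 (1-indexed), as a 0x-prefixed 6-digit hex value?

s_0 = plaintext = 0x8D1CF5
s_1 = Round(s_0, k_0) = 0xCF54B7
s_2 = Round(s_1, k_1) = 0x4B71C4
s_3 = Round(s_2, k_2) = 0x1C43D1
s_4 = Round(s_3, k_3) = 0x3D1697
s_5 = Round(s_4, k_4) = 0x697C39
s_6 = Round(s_5, k_5) = 0xC39C3A
s_7 = Round(s_6, k_6) = 0xC3AA89
s_8 = Round(s_7, k_7) = 0xA898D5

0xC39C3A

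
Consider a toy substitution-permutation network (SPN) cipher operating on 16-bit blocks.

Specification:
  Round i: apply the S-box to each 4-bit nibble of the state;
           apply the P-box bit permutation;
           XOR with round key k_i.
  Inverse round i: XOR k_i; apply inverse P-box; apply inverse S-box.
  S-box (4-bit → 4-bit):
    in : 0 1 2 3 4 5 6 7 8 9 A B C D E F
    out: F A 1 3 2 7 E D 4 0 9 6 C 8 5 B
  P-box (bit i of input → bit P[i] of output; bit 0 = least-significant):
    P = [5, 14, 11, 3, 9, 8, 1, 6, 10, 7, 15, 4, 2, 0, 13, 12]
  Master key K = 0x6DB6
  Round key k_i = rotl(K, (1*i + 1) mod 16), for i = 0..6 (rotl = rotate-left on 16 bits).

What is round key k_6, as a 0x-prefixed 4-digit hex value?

0xDB36

K = 0x6DB6
k_0 = rotl(K, (1*0+1) mod 16) = rotl(K, 1) = 0xDB6C
k_1 = rotl(K, (1*1+1) mod 16) = rotl(K, 2) = 0xB6D9
k_2 = rotl(K, (1*2+1) mod 16) = rotl(K, 3) = 0x6DB3
k_3 = rotl(K, (1*3+1) mod 16) = rotl(K, 4) = 0xDB66
k_4 = rotl(K, (1*4+1) mod 16) = rotl(K, 5) = 0xB6CD
k_5 = rotl(K, (1*5+1) mod 16) = rotl(K, 6) = 0x6D9B
k_6 = rotl(K, (1*6+1) mod 16) = rotl(K, 7) = 0xDB36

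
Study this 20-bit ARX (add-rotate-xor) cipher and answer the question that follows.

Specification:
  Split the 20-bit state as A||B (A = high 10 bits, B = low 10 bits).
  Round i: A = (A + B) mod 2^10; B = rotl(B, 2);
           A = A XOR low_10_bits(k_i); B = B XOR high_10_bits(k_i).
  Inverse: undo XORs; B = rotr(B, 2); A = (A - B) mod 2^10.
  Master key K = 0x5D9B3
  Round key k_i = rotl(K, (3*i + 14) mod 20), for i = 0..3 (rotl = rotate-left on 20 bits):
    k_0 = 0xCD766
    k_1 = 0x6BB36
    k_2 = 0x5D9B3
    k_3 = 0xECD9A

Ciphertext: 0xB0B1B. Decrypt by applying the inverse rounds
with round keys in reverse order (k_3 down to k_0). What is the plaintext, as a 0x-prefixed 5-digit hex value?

0x40B92

s_0 = ciphertext = 0xB0B1B
s_1 = InvRound(s_0, k_3) = 0xCB82A
s_2 = InvRound(s_1, k_2) = 0x91857
s_3 = InvRound(s_2, k_1) = 0xFC97E
s_4 = InvRound(s_3, k_0) = 0x40B92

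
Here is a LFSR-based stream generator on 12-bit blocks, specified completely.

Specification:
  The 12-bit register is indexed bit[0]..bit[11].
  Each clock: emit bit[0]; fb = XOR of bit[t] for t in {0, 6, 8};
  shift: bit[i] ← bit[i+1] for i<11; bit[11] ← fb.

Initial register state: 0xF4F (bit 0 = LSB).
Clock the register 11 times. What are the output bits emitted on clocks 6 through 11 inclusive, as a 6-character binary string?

reg_0 = 0xF4F
clock 1: out=1, reg = 0xFA7
clock 2: out=1, reg = 0x7D3
clock 3: out=1, reg = 0xBE9
clock 4: out=1, reg = 0xDF4
clock 5: out=0, reg = 0x6FA
clock 6: out=0, reg = 0xB7D
clock 7: out=1, reg = 0xDBE
clock 8: out=0, reg = 0xEDF
clock 9: out=1, reg = 0x76F
clock 10: out=1, reg = 0xBB7
clock 11: out=1, reg = 0x5DB

010111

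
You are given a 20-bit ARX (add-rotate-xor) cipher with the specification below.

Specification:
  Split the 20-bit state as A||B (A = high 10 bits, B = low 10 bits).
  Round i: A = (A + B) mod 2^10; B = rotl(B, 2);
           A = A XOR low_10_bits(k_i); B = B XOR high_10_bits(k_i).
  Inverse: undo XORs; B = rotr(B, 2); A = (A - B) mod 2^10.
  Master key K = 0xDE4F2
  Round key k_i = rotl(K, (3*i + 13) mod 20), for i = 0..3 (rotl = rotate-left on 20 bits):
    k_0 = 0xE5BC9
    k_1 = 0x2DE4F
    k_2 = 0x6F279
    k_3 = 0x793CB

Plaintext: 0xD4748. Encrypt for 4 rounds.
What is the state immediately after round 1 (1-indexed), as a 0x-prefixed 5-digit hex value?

s_0 = plaintext = 0xD4748
s_1 = Round(s_0, k_0) = 0x542B5
s_2 = Round(s_1, k_1) = 0x92A61
s_3 = Round(s_2, k_2) = 0xB483A
s_4 = Round(s_3, k_3) = 0x31D0C

0x542B5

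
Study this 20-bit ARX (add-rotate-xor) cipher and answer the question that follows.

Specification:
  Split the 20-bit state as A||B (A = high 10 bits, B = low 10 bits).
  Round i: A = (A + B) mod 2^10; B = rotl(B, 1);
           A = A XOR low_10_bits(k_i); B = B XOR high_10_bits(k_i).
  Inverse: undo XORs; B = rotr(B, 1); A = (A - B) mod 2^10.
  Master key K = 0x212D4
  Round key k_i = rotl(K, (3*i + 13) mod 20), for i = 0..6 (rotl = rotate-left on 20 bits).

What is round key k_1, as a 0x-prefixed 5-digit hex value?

0x4212D

K = 0x212D4
k_0 = rotl(K, (3*0+13) mod 20) = rotl(K, 13) = 0xA8425
k_1 = rotl(K, (3*1+13) mod 20) = rotl(K, 16) = 0x4212D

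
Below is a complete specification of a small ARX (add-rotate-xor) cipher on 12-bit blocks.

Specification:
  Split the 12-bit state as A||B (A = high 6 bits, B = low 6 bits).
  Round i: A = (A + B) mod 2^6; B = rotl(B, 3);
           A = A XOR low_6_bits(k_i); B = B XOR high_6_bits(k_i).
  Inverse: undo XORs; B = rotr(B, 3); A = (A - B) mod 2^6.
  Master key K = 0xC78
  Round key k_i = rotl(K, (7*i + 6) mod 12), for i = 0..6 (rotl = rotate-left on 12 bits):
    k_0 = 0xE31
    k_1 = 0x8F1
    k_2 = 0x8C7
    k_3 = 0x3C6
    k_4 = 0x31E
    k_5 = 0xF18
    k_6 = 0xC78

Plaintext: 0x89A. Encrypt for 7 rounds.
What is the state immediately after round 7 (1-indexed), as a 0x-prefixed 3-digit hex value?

0xCB7

s_0 = plaintext = 0x89A
s_1 = Round(s_0, k_0) = 0x36B
s_2 = Round(s_1, k_1) = 0x27E
s_3 = Round(s_2, k_2) = 0x014
s_4 = Round(s_3, k_3) = 0x4AD
s_5 = Round(s_4, k_4) = 0x861
s_6 = Round(s_5, k_5) = 0x6B0
s_7 = Round(s_6, k_6) = 0xCB7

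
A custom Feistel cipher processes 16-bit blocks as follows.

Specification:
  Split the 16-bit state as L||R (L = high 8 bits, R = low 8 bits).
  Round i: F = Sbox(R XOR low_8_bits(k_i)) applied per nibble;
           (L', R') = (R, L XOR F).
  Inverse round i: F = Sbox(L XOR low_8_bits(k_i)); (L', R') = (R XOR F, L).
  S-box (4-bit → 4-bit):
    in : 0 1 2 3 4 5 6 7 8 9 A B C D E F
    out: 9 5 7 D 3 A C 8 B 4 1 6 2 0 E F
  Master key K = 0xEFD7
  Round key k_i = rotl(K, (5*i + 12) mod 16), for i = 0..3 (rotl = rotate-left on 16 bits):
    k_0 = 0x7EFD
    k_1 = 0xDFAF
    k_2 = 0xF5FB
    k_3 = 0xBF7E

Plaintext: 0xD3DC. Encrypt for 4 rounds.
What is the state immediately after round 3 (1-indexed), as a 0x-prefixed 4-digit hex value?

0x48CB

s_0 = plaintext = 0xD3DC
s_1 = Round(s_0, k_0) = 0xDCA6
s_2 = Round(s_1, k_1) = 0xA648
s_3 = Round(s_2, k_2) = 0x48CB
s_4 = Round(s_3, k_3) = 0xCB22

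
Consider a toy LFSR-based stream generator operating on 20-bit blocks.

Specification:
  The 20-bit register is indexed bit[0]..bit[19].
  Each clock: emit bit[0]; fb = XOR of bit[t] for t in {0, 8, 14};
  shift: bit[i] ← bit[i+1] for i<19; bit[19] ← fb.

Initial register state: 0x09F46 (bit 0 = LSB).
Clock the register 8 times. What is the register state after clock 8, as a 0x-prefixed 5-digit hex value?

0x1B09F

reg_0 = 0x09F46
clock 1: out=0, reg = 0x84FA3
clock 2: out=1, reg = 0xC27D1
clock 3: out=1, reg = 0x613E8
clock 4: out=0, reg = 0xB09F4
clock 5: out=0, reg = 0xD84FA
clock 6: out=0, reg = 0x6C27D
clock 7: out=1, reg = 0x3613E
clock 8: out=0, reg = 0x1B09F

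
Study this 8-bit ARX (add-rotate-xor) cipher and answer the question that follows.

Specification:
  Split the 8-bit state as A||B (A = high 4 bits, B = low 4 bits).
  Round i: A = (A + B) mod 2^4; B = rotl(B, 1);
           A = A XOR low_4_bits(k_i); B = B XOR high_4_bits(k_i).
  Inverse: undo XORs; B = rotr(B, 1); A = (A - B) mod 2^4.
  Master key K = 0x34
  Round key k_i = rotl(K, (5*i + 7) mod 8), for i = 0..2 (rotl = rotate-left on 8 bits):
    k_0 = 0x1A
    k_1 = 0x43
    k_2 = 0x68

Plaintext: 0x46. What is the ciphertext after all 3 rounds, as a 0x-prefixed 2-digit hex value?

0x59

s_0 = plaintext = 0x46
s_1 = Round(s_0, k_0) = 0x0D
s_2 = Round(s_1, k_1) = 0xEF
s_3 = Round(s_2, k_2) = 0x59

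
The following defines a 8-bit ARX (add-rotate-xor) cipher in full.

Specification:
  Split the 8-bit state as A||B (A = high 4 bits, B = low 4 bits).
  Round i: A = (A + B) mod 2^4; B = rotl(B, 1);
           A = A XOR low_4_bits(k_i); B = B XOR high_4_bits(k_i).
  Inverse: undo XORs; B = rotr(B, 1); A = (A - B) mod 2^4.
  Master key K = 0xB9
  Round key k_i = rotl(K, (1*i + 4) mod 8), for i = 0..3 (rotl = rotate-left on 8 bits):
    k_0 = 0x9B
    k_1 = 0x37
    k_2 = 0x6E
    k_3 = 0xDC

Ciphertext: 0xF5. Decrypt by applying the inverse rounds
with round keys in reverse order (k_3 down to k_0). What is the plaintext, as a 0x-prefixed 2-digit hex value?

s_0 = ciphertext = 0xF5
s_1 = InvRound(s_0, k_3) = 0xF4
s_2 = InvRound(s_1, k_2) = 0x01
s_3 = InvRound(s_2, k_1) = 0x61
s_4 = InvRound(s_3, k_0) = 0x94

0x94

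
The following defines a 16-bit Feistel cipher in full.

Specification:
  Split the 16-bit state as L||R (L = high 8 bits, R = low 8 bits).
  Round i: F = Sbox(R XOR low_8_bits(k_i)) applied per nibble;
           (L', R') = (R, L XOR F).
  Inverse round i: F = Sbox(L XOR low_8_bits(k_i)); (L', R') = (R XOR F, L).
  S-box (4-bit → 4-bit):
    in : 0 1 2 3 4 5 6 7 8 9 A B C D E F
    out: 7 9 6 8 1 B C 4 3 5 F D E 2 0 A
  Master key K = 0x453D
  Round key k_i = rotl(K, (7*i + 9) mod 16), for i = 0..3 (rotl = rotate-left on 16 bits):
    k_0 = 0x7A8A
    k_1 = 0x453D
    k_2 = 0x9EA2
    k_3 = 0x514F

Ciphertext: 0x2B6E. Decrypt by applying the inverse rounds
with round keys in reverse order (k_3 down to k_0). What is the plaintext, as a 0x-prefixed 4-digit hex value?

s_0 = ciphertext = 0x2B6E
s_1 = InvRound(s_0, k_3) = 0xAF2B
s_2 = InvRound(s_1, k_2) = 0x59AF
s_3 = InvRound(s_2, k_1) = 0x6E59
s_4 = InvRound(s_3, k_0) = 0x586E

0x586E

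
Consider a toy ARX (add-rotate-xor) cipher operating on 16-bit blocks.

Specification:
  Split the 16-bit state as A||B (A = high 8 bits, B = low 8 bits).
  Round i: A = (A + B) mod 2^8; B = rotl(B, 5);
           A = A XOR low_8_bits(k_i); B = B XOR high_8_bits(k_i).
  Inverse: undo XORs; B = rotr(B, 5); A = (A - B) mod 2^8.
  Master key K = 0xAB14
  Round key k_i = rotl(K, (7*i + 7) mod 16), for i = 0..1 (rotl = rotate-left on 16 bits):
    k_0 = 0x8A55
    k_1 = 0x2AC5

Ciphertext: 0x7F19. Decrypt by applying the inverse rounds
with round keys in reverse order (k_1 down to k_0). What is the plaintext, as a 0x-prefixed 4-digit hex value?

0xDC98

s_0 = ciphertext = 0x7F19
s_1 = InvRound(s_0, k_1) = 0x2199
s_2 = InvRound(s_1, k_0) = 0xDC98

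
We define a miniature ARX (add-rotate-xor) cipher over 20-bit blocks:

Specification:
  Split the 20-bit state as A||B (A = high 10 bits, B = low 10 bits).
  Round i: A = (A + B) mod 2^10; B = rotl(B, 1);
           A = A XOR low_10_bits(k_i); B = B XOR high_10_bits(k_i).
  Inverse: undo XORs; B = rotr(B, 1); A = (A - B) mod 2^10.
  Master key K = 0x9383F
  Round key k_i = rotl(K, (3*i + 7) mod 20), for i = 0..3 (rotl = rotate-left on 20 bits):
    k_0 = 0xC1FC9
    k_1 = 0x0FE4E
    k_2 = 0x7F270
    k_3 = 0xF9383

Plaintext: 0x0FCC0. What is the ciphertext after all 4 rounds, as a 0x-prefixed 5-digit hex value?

s_0 = plaintext = 0x0FCC0
s_1 = Round(s_0, k_0) = 0xCDA87
s_2 = Round(s_1, k_1) = 0xFCD30
s_3 = Round(s_2, k_2) = 0xD4F9C
s_4 = Round(s_3, k_3) = 0x5B0DD

0x5B0DD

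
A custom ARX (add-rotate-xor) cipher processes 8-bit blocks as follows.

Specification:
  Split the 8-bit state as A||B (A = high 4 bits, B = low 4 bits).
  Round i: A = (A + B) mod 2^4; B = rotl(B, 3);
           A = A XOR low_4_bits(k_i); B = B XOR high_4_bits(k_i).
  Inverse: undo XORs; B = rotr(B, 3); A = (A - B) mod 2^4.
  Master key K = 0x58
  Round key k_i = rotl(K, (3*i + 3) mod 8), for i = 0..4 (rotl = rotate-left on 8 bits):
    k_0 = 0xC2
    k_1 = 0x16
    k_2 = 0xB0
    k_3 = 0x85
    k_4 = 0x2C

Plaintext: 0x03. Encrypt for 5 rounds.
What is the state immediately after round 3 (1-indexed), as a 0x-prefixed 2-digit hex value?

s_0 = plaintext = 0x03
s_1 = Round(s_0, k_0) = 0x15
s_2 = Round(s_1, k_1) = 0x0B
s_3 = Round(s_2, k_2) = 0xB6
s_4 = Round(s_3, k_3) = 0x4B
s_5 = Round(s_4, k_4) = 0x3F

0xB6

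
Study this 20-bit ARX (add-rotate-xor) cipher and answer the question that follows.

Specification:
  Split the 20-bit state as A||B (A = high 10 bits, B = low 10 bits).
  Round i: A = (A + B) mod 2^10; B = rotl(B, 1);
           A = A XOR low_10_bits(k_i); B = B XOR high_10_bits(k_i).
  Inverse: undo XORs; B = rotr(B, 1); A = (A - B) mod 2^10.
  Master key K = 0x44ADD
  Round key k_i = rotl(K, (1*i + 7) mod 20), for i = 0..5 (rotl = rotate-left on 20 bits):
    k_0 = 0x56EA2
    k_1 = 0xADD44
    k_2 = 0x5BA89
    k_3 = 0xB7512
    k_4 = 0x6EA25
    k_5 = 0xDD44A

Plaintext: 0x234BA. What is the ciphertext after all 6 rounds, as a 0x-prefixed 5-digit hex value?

s_0 = plaintext = 0x234BA
s_1 = Round(s_0, k_0) = 0xF942F
s_2 = Round(s_1, k_1) = 0x542E9
s_3 = Round(s_2, k_2) = 0xAC0BD
s_4 = Round(s_3, k_3) = 0x9FFA7
s_5 = Round(s_4, k_4) = 0x00EF5
s_6 = Round(s_5, k_5) = 0xACA9E

0xACA9E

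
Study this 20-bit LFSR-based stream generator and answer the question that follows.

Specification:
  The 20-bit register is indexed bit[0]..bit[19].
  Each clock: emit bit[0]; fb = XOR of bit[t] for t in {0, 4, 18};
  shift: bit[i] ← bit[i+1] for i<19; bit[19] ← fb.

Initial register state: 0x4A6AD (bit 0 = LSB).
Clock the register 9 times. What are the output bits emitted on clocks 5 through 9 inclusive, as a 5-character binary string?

01010

reg_0 = 0x4A6AD
clock 1: out=1, reg = 0x25356
clock 2: out=0, reg = 0x929AB
clock 3: out=1, reg = 0xC94D5
clock 4: out=1, reg = 0xE4A6A
clock 5: out=0, reg = 0xF2535
clock 6: out=1, reg = 0xF929A
clock 7: out=0, reg = 0x7C94D
clock 8: out=1, reg = 0x3E4A6
clock 9: out=0, reg = 0x1F253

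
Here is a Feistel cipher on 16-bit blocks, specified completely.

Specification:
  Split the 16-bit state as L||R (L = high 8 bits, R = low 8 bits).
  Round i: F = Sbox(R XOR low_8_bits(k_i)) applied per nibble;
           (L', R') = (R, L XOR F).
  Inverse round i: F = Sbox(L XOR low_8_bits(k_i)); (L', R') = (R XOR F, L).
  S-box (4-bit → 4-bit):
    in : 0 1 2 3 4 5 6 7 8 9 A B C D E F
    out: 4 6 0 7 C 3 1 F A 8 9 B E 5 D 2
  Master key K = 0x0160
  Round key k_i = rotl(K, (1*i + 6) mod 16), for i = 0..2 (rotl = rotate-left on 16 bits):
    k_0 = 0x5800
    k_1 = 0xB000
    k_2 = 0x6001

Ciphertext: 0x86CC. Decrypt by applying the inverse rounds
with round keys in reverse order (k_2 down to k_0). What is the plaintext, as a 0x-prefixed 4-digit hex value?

0xE591

s_0 = ciphertext = 0x86CC
s_1 = InvRound(s_0, k_2) = 0x6386
s_2 = InvRound(s_1, k_1) = 0x9163
s_3 = InvRound(s_2, k_0) = 0xE591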